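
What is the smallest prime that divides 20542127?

20542127 is odd.
Digit sum 23, not divisible by 3.
Ends in 7: not divisible by 5.
7: 20542127 = 7·2934589 + 4
11: 20542127 = 11·1867466 + 1
13: 20542127 = 13·1580163 + 8
17: 20542127 = 17·1208360 + 7
19: 20542127 = 19·1081164 + 11
23: 20542127 = 23·893135 + 22
29: 20542127 = 29·708349 + 6
31: 20542127 = 31·662649 + 8
37: 20542127 = 37·555192 + 23
41: 20542127 = 41·501027 + 20
43: 20542127 = 43·477723 + 38
47: 20542127 = 47·437066 + 25
53: 20542127 = 53·387587 + 16
59: 20542127 = 59·348171 + 38
61: 20542127 = 61·336756 + 11
67: 20542127 = 67·306598 + 61
71: 20542127 = 71·289325 + 52
73: 20542127 = 73·281399

73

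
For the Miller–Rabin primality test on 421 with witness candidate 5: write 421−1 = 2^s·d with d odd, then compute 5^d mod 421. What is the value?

421 − 1 = 420 = 2^2 · 105, so d = 105.
5^1 ≡ 5 (mod 421)
5^2 ≡ 5^2 = 25 ≡ 25 (mod 421)
5^4 ≡ 25^2 = 625 ≡ 204 (mod 421)
5^8 ≡ 204^2 = 41616 ≡ 358 (mod 421)
5^16 ≡ 358^2 = 128164 ≡ 180 (mod 421)
5^32 ≡ 180^2 = 32400 ≡ 404 (mod 421)
5^64 ≡ 404^2 = 163216 ≡ 289 (mod 421)
105 = 64 + 32 + 8 + 1 in binary powers of 2.
So 5^105 ≡ 289 · 404 · 358 · 5 ≡ 420 (mod 421).
Since 5^d ≡ 420 (mod 421), base 5 does not prove 421 composite.

420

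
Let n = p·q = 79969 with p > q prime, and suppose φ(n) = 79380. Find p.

φ(n) = (p−1)(q−1) = n − (p+q) + 1, so p + q = 79969 − 79380 + 1 = 590.
p and q are the roots of t² − 590t + 79969 = 0.
Discriminant: 590² − 4·79969 = 348100 − 319876 = 28224; √28224 = 168.
q = (590 − 168)/2 = 211, p = (590 + 168)/2 = 379.
Check: 211 · 379 = 79969.

379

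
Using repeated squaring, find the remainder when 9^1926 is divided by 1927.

286

9^1 ≡ 9 (mod 1927)
9^2 ≡ 9^2 = 81 ≡ 81 (mod 1927)
9^4 ≡ 81^2 = 6561 ≡ 780 (mod 1927)
9^8 ≡ 780^2 = 608400 ≡ 1395 (mod 1927)
9^16 ≡ 1395^2 = 1946025 ≡ 1682 (mod 1927)
9^32 ≡ 1682^2 = 2829124 ≡ 288 (mod 1927)
9^64 ≡ 288^2 = 82944 ≡ 83 (mod 1927)
9^128 ≡ 83^2 = 6889 ≡ 1108 (mod 1927)
9^256 ≡ 1108^2 = 1227664 ≡ 165 (mod 1927)
9^512 ≡ 165^2 = 27225 ≡ 247 (mod 1927)
9^1024 ≡ 247^2 = 61009 ≡ 1272 (mod 1927)
1926 = 1024 + 512 + 256 + 128 + 4 + 2 in binary powers of 2.
So 9^1926 ≡ 1272 · 247 · 165 · 1108 · 780 · 81 ≡ 286 (mod 1927).
Since 286 ≠ 1, base 9 is a Fermat witness: 1927 is composite.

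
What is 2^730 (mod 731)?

4

2^1 ≡ 2 (mod 731)
2^2 ≡ 2^2 = 4 ≡ 4 (mod 731)
2^4 ≡ 4^2 = 16 ≡ 16 (mod 731)
2^8 ≡ 16^2 = 256 ≡ 256 (mod 731)
2^16 ≡ 256^2 = 65536 ≡ 477 (mod 731)
2^32 ≡ 477^2 = 227529 ≡ 188 (mod 731)
2^64 ≡ 188^2 = 35344 ≡ 256 (mod 731)
2^128 ≡ 256^2 = 65536 ≡ 477 (mod 731)
2^256 ≡ 477^2 = 227529 ≡ 188 (mod 731)
2^512 ≡ 188^2 = 35344 ≡ 256 (mod 731)
730 = 512 + 128 + 64 + 16 + 8 + 2 in binary powers of 2.
So 2^730 ≡ 256 · 477 · 256 · 477 · 256 · 4 ≡ 4 (mod 731).
Since 4 ≠ 1, base 2 is a Fermat witness: 731 is composite.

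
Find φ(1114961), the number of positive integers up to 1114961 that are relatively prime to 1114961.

Factor: 1114961 = 53 · 109 · 193.
φ(1114961) = (53−1) · (109−1) · (193−1) = 52 · 108 · 192 = 1078272.

1078272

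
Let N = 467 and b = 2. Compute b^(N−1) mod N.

2^1 ≡ 2 (mod 467)
2^2 ≡ 2^2 = 4 ≡ 4 (mod 467)
2^4 ≡ 4^2 = 16 ≡ 16 (mod 467)
2^8 ≡ 16^2 = 256 ≡ 256 (mod 467)
2^16 ≡ 256^2 = 65536 ≡ 156 (mod 467)
2^32 ≡ 156^2 = 24336 ≡ 52 (mod 467)
2^64 ≡ 52^2 = 2704 ≡ 369 (mod 467)
2^128 ≡ 369^2 = 136161 ≡ 264 (mod 467)
2^256 ≡ 264^2 = 69696 ≡ 113 (mod 467)
466 = 256 + 128 + 64 + 16 + 2 in binary powers of 2.
So 2^466 ≡ 113 · 264 · 369 · 156 · 4 ≡ 1 (mod 467).
Since the result is 1, base 2 gives no evidence that 467 is composite.

1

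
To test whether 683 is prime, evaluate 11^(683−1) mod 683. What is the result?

1

11^1 ≡ 11 (mod 683)
11^2 ≡ 11^2 = 121 ≡ 121 (mod 683)
11^4 ≡ 121^2 = 14641 ≡ 298 (mod 683)
11^8 ≡ 298^2 = 88804 ≡ 14 (mod 683)
11^16 ≡ 14^2 = 196 ≡ 196 (mod 683)
11^32 ≡ 196^2 = 38416 ≡ 168 (mod 683)
11^64 ≡ 168^2 = 28224 ≡ 221 (mod 683)
11^128 ≡ 221^2 = 48841 ≡ 348 (mod 683)
11^256 ≡ 348^2 = 121104 ≡ 213 (mod 683)
11^512 ≡ 213^2 = 45369 ≡ 291 (mod 683)
682 = 512 + 128 + 32 + 8 + 2 in binary powers of 2.
So 11^682 ≡ 291 · 348 · 168 · 14 · 121 ≡ 1 (mod 683).
Since the result is 1, base 11 gives no evidence that 683 is composite.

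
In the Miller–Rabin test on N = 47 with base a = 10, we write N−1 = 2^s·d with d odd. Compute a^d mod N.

46

47 − 1 = 46 = 2^1 · 23, so d = 23.
10^1 ≡ 10 (mod 47)
10^2 ≡ 10^2 = 100 ≡ 6 (mod 47)
10^4 ≡ 6^2 = 36 ≡ 36 (mod 47)
10^8 ≡ 36^2 = 1296 ≡ 27 (mod 47)
10^16 ≡ 27^2 = 729 ≡ 24 (mod 47)
23 = 16 + 4 + 2 + 1 in binary powers of 2.
So 10^23 ≡ 24 · 36 · 6 · 10 ≡ 46 (mod 47).
Since 10^d ≡ 46 (mod 47), base 10 does not prove 47 composite.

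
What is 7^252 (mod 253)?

7^1 ≡ 7 (mod 253)
7^2 ≡ 7^2 = 49 ≡ 49 (mod 253)
7^4 ≡ 49^2 = 2401 ≡ 124 (mod 253)
7^8 ≡ 124^2 = 15376 ≡ 196 (mod 253)
7^16 ≡ 196^2 = 38416 ≡ 213 (mod 253)
7^32 ≡ 213^2 = 45369 ≡ 82 (mod 253)
7^64 ≡ 82^2 = 6724 ≡ 146 (mod 253)
7^128 ≡ 146^2 = 21316 ≡ 64 (mod 253)
252 = 128 + 64 + 32 + 16 + 8 + 4 in binary powers of 2.
So 7^252 ≡ 64 · 146 · 82 · 213 · 196 · 124 ≡ 82 (mod 253).
Since 82 ≠ 1, base 7 is a Fermat witness: 253 is composite.

82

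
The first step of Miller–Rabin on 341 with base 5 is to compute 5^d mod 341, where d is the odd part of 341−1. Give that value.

67

341 − 1 = 340 = 2^2 · 85, so d = 85.
5^1 ≡ 5 (mod 341)
5^2 ≡ 5^2 = 25 ≡ 25 (mod 341)
5^4 ≡ 25^2 = 625 ≡ 284 (mod 341)
5^8 ≡ 284^2 = 80656 ≡ 180 (mod 341)
5^16 ≡ 180^2 = 32400 ≡ 5 (mod 341)
5^32 ≡ 5^2 = 25 ≡ 25 (mod 341)
5^64 ≡ 25^2 = 625 ≡ 284 (mod 341)
85 = 64 + 16 + 4 + 1 in binary powers of 2.
So 5^85 ≡ 284 · 5 · 284 · 5 ≡ 67 (mod 341).
Squaring chain: 67 → 56; never reaches −1, so base 5 is a Miller–Rabin witness that 341 is composite.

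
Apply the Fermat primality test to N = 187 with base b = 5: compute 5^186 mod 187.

60

5^1 ≡ 5 (mod 187)
5^2 ≡ 5^2 = 25 ≡ 25 (mod 187)
5^4 ≡ 25^2 = 625 ≡ 64 (mod 187)
5^8 ≡ 64^2 = 4096 ≡ 169 (mod 187)
5^16 ≡ 169^2 = 28561 ≡ 137 (mod 187)
5^32 ≡ 137^2 = 18769 ≡ 69 (mod 187)
5^64 ≡ 69^2 = 4761 ≡ 86 (mod 187)
5^128 ≡ 86^2 = 7396 ≡ 103 (mod 187)
186 = 128 + 32 + 16 + 8 + 2 in binary powers of 2.
So 5^186 ≡ 103 · 69 · 137 · 169 · 25 ≡ 60 (mod 187).
Since 60 ≠ 1, base 5 is a Fermat witness: 187 is composite.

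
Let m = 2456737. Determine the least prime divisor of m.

2456737 is odd.
Digit sum 34, not divisible by 3.
Ends in 7: not divisible by 5.
7: 2456737 = 7·350962 + 3
11: 2456737 = 11·223339 + 8
13: 2456737 = 13·188979 + 10
17: 2456737 = 17·144513 + 16
19: 2456737 = 19·129301 + 18
23: 2456737 = 23·106814 + 15
29: 2456737 = 29·84715 + 2
31: 2456737 = 31·79249 + 18
37: 2456737 = 37·66398 + 11
41: 2456737 = 41·59920 + 17
43: 2456737 = 43·57133 + 18
47: 2456737 = 47·52271

47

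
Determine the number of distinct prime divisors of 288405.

288405 = 3^2 · 32045
32045 = 5 · 6409
6409 = 13 · 493
493 = 17 · 29
288405 = 3^2 · 5 · 13 · 17 · 29, which has 5 distinct prime factors.

5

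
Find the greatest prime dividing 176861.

176861 = 47 · 3763
3763 = 53 · 71
71 is prime.
So 176861 = 47 · 53 · 71; the largest prime factor is 71.

71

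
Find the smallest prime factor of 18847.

18847 is odd.
Digit sum 28, not divisible by 3.
Ends in 7: not divisible by 5.
7: 18847 = 7·2692 + 3
11: 18847 = 11·1713 + 4
13: 18847 = 13·1449 + 10
17: 18847 = 17·1108 + 11
19: 18847 = 19·991 + 18
23: 18847 = 23·819 + 10
29: 18847 = 29·649 + 26
31: 18847 = 31·607 + 30
37: 18847 = 37·509 + 14
41: 18847 = 41·459 + 28
43: 18847 = 43·438 + 13
47: 18847 = 47·401

47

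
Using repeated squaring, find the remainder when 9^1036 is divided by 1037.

985

9^1 ≡ 9 (mod 1037)
9^2 ≡ 9^2 = 81 ≡ 81 (mod 1037)
9^4 ≡ 81^2 = 6561 ≡ 339 (mod 1037)
9^8 ≡ 339^2 = 114921 ≡ 851 (mod 1037)
9^16 ≡ 851^2 = 724201 ≡ 375 (mod 1037)
9^32 ≡ 375^2 = 140625 ≡ 630 (mod 1037)
9^64 ≡ 630^2 = 396900 ≡ 766 (mod 1037)
9^128 ≡ 766^2 = 586756 ≡ 851 (mod 1037)
9^256 ≡ 851^2 = 724201 ≡ 375 (mod 1037)
9^512 ≡ 375^2 = 140625 ≡ 630 (mod 1037)
9^1024 ≡ 630^2 = 396900 ≡ 766 (mod 1037)
1036 = 1024 + 8 + 4 in binary powers of 2.
So 9^1036 ≡ 766 · 851 · 339 ≡ 985 (mod 1037).
Since 985 ≠ 1, base 9 is a Fermat witness: 1037 is composite.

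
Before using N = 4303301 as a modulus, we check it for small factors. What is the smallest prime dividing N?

4303301 is odd.
Digit sum 14, not divisible by 3.
Ends in 1: not divisible by 5.
7: 4303301 = 7·614757 + 2
11: 4303301 = 11·391209 + 2
13: 4303301 = 13·331023 + 2
17: 4303301 = 17·253135 + 6
19: 4303301 = 19·226489 + 10
23: 4303301 = 23·187100 + 1
29: 4303301 = 29·148389 + 20
31: 4303301 = 31·138816 + 5
37: 4303301 = 37·116305 + 16
41: 4303301 = 41·104958 + 23
43: 4303301 = 43·100076 + 33
47: 4303301 = 47·91559 + 28
53: 4303301 = 53·81194 + 19
59: 4303301 = 59·72937 + 18
61: 4303301 = 61·70545 + 56
67: 4303301 = 67·64228 + 25
71: 4303301 = 71·60609 + 62
73: 4303301 = 73·58949 + 24
79: 4303301 = 79·54472 + 13
83: 4303301 = 83·51847

83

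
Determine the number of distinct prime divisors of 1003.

2

1003 = 17 · 59
1003 = 17 · 59, which has 2 distinct prime factors.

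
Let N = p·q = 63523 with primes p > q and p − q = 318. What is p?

457

Since p = q + 318, we have 63523 = q(q + 318), so q² + 318q − 63523 = 0.
Discriminant: 318² + 4·63523 = 101124 + 254092 = 355216; √355216 = 596.
q = (−318 + 596)/2 = 139, and p = q + 318 = 457.
Check: 139 · 457 = 63523.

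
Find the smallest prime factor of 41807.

97

41807 is odd.
Digit sum 20, not divisible by 3.
Ends in 7: not divisible by 5.
7: 41807 = 7·5972 + 3
11: 41807 = 11·3800 + 7
13: 41807 = 13·3215 + 12
17: 41807 = 17·2459 + 4
19: 41807 = 19·2200 + 7
23: 41807 = 23·1817 + 16
29: 41807 = 29·1441 + 18
31: 41807 = 31·1348 + 19
37: 41807 = 37·1129 + 34
41: 41807 = 41·1019 + 28
43: 41807 = 43·972 + 11
47: 41807 = 47·889 + 24
53: 41807 = 53·788 + 43
59: 41807 = 59·708 + 35
61: 41807 = 61·685 + 22
67: 41807 = 67·623 + 66
71: 41807 = 71·588 + 59
73: 41807 = 73·572 + 51
79: 41807 = 79·529 + 16
83: 41807 = 83·503 + 58
89: 41807 = 89·469 + 66
97: 41807 = 97·431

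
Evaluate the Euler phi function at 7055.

5248

Factor: 7055 = 5 · 17 · 83.
φ(7055) = (5−1) · (17−1) · (83−1) = 4 · 16 · 82 = 5248.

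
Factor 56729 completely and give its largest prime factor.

56729 = 17 · 3337
3337 = 47 · 71
71 is prime.
So 56729 = 17 · 47 · 71; the largest prime factor is 71.

71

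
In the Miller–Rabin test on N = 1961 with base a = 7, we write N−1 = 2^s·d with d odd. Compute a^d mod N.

1961 − 1 = 1960 = 2^3 · 245, so d = 245.
7^1 ≡ 7 (mod 1961)
7^2 ≡ 7^2 = 49 ≡ 49 (mod 1961)
7^4 ≡ 49^2 = 2401 ≡ 440 (mod 1961)
7^8 ≡ 440^2 = 193600 ≡ 1422 (mod 1961)
7^16 ≡ 1422^2 = 2022084 ≡ 293 (mod 1961)
7^32 ≡ 293^2 = 85849 ≡ 1526 (mod 1961)
7^64 ≡ 1526^2 = 2328676 ≡ 969 (mod 1961)
7^128 ≡ 969^2 = 938961 ≡ 1603 (mod 1961)
245 = 128 + 64 + 32 + 16 + 4 + 1 in binary powers of 2.
So 7^245 ≡ 1603 · 969 · 1526 · 293 · 440 · 7 ≡ 1418 (mod 1961).
Squaring chain: 1418 → 699 → 312; never reaches −1, so base 7 is a Miller–Rabin witness that 1961 is composite.

1418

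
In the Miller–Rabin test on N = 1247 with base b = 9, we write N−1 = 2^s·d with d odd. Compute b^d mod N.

608

1247 − 1 = 1246 = 2^1 · 623, so d = 623.
9^1 ≡ 9 (mod 1247)
9^2 ≡ 9^2 = 81 ≡ 81 (mod 1247)
9^4 ≡ 81^2 = 6561 ≡ 326 (mod 1247)
9^8 ≡ 326^2 = 106276 ≡ 281 (mod 1247)
9^16 ≡ 281^2 = 78961 ≡ 400 (mod 1247)
9^32 ≡ 400^2 = 160000 ≡ 384 (mod 1247)
9^64 ≡ 384^2 = 147456 ≡ 310 (mod 1247)
9^128 ≡ 310^2 = 96100 ≡ 81 (mod 1247)
9^256 ≡ 81^2 = 6561 ≡ 326 (mod 1247)
9^512 ≡ 326^2 = 106276 ≡ 281 (mod 1247)
623 = 512 + 64 + 32 + 8 + 4 + 2 + 1 in binary powers of 2.
So 9^623 ≡ 281 · 310 · 384 · 281 · 326 · 81 · 9 ≡ 608 (mod 1247).
Squaring chain: 608; never reaches −1, so base 9 is a Miller–Rabin witness that 1247 is composite.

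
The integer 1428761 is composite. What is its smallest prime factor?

1428761 is odd.
Digit sum 29, not divisible by 3.
Ends in 1: not divisible by 5.
7: 1428761 = 7·204108 + 5
11: 1428761 = 11·129887 + 4
13: 1428761 = 13·109904 + 9
17: 1428761 = 17·84044 + 13
19: 1428761 = 19·75197 + 18
23: 1428761 = 23·62120 + 1
29: 1428761 = 29·49267 + 18
31: 1428761 = 31·46089 + 2
37: 1428761 = 37·38615 + 6
41: 1428761 = 41·34847 + 34
43: 1428761 = 43·33227

43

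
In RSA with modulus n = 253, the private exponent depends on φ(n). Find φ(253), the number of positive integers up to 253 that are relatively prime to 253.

Factor: 253 = 11 · 23.
φ(253) = (11−1) · (23−1) = 10 · 22 = 220.

220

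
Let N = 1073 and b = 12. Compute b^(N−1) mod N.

900

12^1 ≡ 12 (mod 1073)
12^2 ≡ 12^2 = 144 ≡ 144 (mod 1073)
12^4 ≡ 144^2 = 20736 ≡ 349 (mod 1073)
12^8 ≡ 349^2 = 121801 ≡ 552 (mod 1073)
12^16 ≡ 552^2 = 304704 ≡ 1045 (mod 1073)
12^32 ≡ 1045^2 = 1092025 ≡ 784 (mod 1073)
12^64 ≡ 784^2 = 614656 ≡ 900 (mod 1073)
12^128 ≡ 900^2 = 810000 ≡ 958 (mod 1073)
12^256 ≡ 958^2 = 917764 ≡ 349 (mod 1073)
12^512 ≡ 349^2 = 121801 ≡ 552 (mod 1073)
12^1024 ≡ 552^2 = 304704 ≡ 1045 (mod 1073)
1072 = 1024 + 32 + 16 in binary powers of 2.
So 12^1072 ≡ 1045 · 784 · 1045 ≡ 900 (mod 1073).
Since 900 ≠ 1, base 12 is a Fermat witness: 1073 is composite.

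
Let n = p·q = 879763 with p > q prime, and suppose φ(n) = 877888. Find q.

929

φ(n) = (p−1)(q−1) = n − (p+q) + 1, so p + q = 879763 − 877888 + 1 = 1876.
p and q are the roots of t² − 1876t + 879763 = 0.
Discriminant: 1876² − 4·879763 = 3519376 − 3519052 = 324; √324 = 18.
q = (1876 − 18)/2 = 929, p = (1876 + 18)/2 = 947.
Check: 929 · 947 = 879763.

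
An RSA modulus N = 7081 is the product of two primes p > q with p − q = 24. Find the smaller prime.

Since p = q + 24, we have 7081 = q(q + 24), so q² + 24q − 7081 = 0.
Discriminant: 24² + 4·7081 = 576 + 28324 = 28900; √28900 = 170.
q = (−24 + 170)/2 = 73, and p = q + 24 = 97.
Check: 73 · 97 = 7081.

73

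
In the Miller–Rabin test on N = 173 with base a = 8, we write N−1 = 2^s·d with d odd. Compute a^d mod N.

173 − 1 = 172 = 2^2 · 43, so d = 43.
8^1 ≡ 8 (mod 173)
8^2 ≡ 8^2 = 64 ≡ 64 (mod 173)
8^4 ≡ 64^2 = 4096 ≡ 117 (mod 173)
8^8 ≡ 117^2 = 13689 ≡ 22 (mod 173)
8^16 ≡ 22^2 = 484 ≡ 138 (mod 173)
8^32 ≡ 138^2 = 19044 ≡ 14 (mod 173)
43 = 32 + 8 + 2 + 1 in binary powers of 2.
So 8^43 ≡ 14 · 22 · 64 · 8 ≡ 93 (mod 173).
Squaring chain: 93 → 172; reaches −1, so base 8 does not prove 173 composite.

93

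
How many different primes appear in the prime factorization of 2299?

2299 = 11^2 · 19
2299 = 11^2 · 19, which has 2 distinct prime factors.

2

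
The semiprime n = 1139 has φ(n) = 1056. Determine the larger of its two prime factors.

φ(n) = (p−1)(q−1) = n − (p+q) + 1, so p + q = 1139 − 1056 + 1 = 84.
p and q are the roots of t² − 84t + 1139 = 0.
Discriminant: 84² − 4·1139 = 7056 − 4556 = 2500; √2500 = 50.
q = (84 − 50)/2 = 17, p = (84 + 50)/2 = 67.
Check: 17 · 67 = 1139.

67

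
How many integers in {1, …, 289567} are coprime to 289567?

Factor: 289567 = 47 · 61 · 101.
φ(289567) = (47−1) · (61−1) · (101−1) = 46 · 60 · 100 = 276000.

276000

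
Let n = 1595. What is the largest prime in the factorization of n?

1595 = 5 · 319
319 = 11 · 29
29 is prime.
So 1595 = 5 · 11 · 29; the largest prime factor is 29.

29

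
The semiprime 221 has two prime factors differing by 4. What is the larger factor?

17

Since p = q + 4, we have 221 = q(q + 4), so q² + 4q − 221 = 0.
Discriminant: 4² + 4·221 = 16 + 884 = 900; √900 = 30.
q = (−4 + 30)/2 = 13, and p = q + 4 = 17.
Check: 13 · 17 = 221.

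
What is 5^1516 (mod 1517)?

5^1 ≡ 5 (mod 1517)
5^2 ≡ 5^2 = 25 ≡ 25 (mod 1517)
5^4 ≡ 25^2 = 625 ≡ 625 (mod 1517)
5^8 ≡ 625^2 = 390625 ≡ 756 (mod 1517)
5^16 ≡ 756^2 = 571536 ≡ 1144 (mod 1517)
5^32 ≡ 1144^2 = 1308736 ≡ 1082 (mod 1517)
5^64 ≡ 1082^2 = 1170724 ≡ 1117 (mod 1517)
5^128 ≡ 1117^2 = 1247689 ≡ 715 (mod 1517)
5^256 ≡ 715^2 = 511225 ≡ 1513 (mod 1517)
5^512 ≡ 1513^2 = 2289169 ≡ 16 (mod 1517)
5^1024 ≡ 16^2 = 256 ≡ 256 (mod 1517)
1516 = 1024 + 256 + 128 + 64 + 32 + 8 + 4 in binary powers of 2.
So 5^1516 ≡ 256 · 1513 · 715 · 1117 · 1082 · 756 · 625 ≡ 1513 (mod 1517).
Since 1513 ≠ 1, base 5 is a Fermat witness: 1517 is composite.

1513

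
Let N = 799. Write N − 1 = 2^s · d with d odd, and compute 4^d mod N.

676

799 − 1 = 798 = 2^1 · 399, so d = 399.
4^1 ≡ 4 (mod 799)
4^2 ≡ 4^2 = 16 ≡ 16 (mod 799)
4^4 ≡ 16^2 = 256 ≡ 256 (mod 799)
4^8 ≡ 256^2 = 65536 ≡ 18 (mod 799)
4^16 ≡ 18^2 = 324 ≡ 324 (mod 799)
4^32 ≡ 324^2 = 104976 ≡ 307 (mod 799)
4^64 ≡ 307^2 = 94249 ≡ 766 (mod 799)
4^128 ≡ 766^2 = 586756 ≡ 290 (mod 799)
4^256 ≡ 290^2 = 84100 ≡ 205 (mod 799)
399 = 256 + 128 + 8 + 4 + 2 + 1 in binary powers of 2.
So 4^399 ≡ 205 · 290 · 18 · 256 · 16 · 4 ≡ 676 (mod 799).
Squaring chain: 676; never reaches −1, so base 4 is a Miller–Rabin witness that 799 is composite.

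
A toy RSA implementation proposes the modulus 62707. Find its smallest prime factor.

73

62707 is odd.
Digit sum 22, not divisible by 3.
Ends in 7: not divisible by 5.
7: 62707 = 7·8958 + 1
11: 62707 = 11·5700 + 7
13: 62707 = 13·4823 + 8
17: 62707 = 17·3688 + 11
19: 62707 = 19·3300 + 7
23: 62707 = 23·2726 + 9
29: 62707 = 29·2162 + 9
31: 62707 = 31·2022 + 25
37: 62707 = 37·1694 + 29
41: 62707 = 41·1529 + 18
43: 62707 = 43·1458 + 13
47: 62707 = 47·1334 + 9
53: 62707 = 53·1183 + 8
59: 62707 = 59·1062 + 49
61: 62707 = 61·1027 + 60
67: 62707 = 67·935 + 62
71: 62707 = 71·883 + 14
73: 62707 = 73·859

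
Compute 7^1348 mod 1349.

7^1 ≡ 7 (mod 1349)
7^2 ≡ 7^2 = 49 ≡ 49 (mod 1349)
7^4 ≡ 49^2 = 2401 ≡ 1052 (mod 1349)
7^8 ≡ 1052^2 = 1106704 ≡ 524 (mod 1349)
7^16 ≡ 524^2 = 274576 ≡ 729 (mod 1349)
7^32 ≡ 729^2 = 531441 ≡ 1284 (mod 1349)
7^64 ≡ 1284^2 = 1648656 ≡ 178 (mod 1349)
7^128 ≡ 178^2 = 31684 ≡ 657 (mod 1349)
7^256 ≡ 657^2 = 431649 ≡ 1318 (mod 1349)
7^512 ≡ 1318^2 = 1737124 ≡ 961 (mod 1349)
7^1024 ≡ 961^2 = 923521 ≡ 805 (mod 1349)
1348 = 1024 + 256 + 64 + 4 in binary powers of 2.
So 7^1348 ≡ 805 · 1318 · 178 · 1052 ≡ 292 (mod 1349).
Since 292 ≠ 1, base 7 is a Fermat witness: 1349 is composite.

292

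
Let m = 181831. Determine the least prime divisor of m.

181831 is odd.
Digit sum 22, not divisible by 3.
Ends in 1: not divisible by 5.
7: 181831 = 7·25975 + 6
11: 181831 = 11·16530 + 1
13: 181831 = 13·13987

13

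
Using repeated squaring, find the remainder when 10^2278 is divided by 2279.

152

10^1 ≡ 10 (mod 2279)
10^2 ≡ 10^2 = 100 ≡ 100 (mod 2279)
10^4 ≡ 100^2 = 10000 ≡ 884 (mod 2279)
10^8 ≡ 884^2 = 781456 ≡ 2038 (mod 2279)
10^16 ≡ 2038^2 = 4153444 ≡ 1106 (mod 2279)
10^32 ≡ 1106^2 = 1223236 ≡ 1692 (mod 2279)
10^64 ≡ 1692^2 = 2862864 ≡ 440 (mod 2279)
10^128 ≡ 440^2 = 193600 ≡ 2164 (mod 2279)
10^256 ≡ 2164^2 = 4682896 ≡ 1830 (mod 2279)
10^512 ≡ 1830^2 = 3348900 ≡ 1049 (mod 2279)
10^1024 ≡ 1049^2 = 1100401 ≡ 1923 (mod 2279)
10^2048 ≡ 1923^2 = 3697929 ≡ 1391 (mod 2279)
2278 = 2048 + 128 + 64 + 32 + 4 + 2 in binary powers of 2.
So 10^2278 ≡ 1391 · 2164 · 440 · 1692 · 884 · 100 ≡ 152 (mod 2279).
Since 152 ≠ 1, base 10 is a Fermat witness: 2279 is composite.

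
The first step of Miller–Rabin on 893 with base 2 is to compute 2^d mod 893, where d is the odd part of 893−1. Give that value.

893 − 1 = 892 = 2^2 · 223, so d = 223.
2^1 ≡ 2 (mod 893)
2^2 ≡ 2^2 = 4 ≡ 4 (mod 893)
2^4 ≡ 4^2 = 16 ≡ 16 (mod 893)
2^8 ≡ 16^2 = 256 ≡ 256 (mod 893)
2^16 ≡ 256^2 = 65536 ≡ 347 (mod 893)
2^32 ≡ 347^2 = 120409 ≡ 747 (mod 893)
2^64 ≡ 747^2 = 558009 ≡ 777 (mod 893)
2^128 ≡ 777^2 = 603729 ≡ 61 (mod 893)
223 = 128 + 64 + 16 + 8 + 4 + 2 + 1 in binary powers of 2.
So 2^223 ≡ 61 · 777 · 347 · 256 · 16 · 4 · 2 ≡ 394 (mod 893).
Squaring chain: 394 → 747; never reaches −1, so base 2 is a Miller–Rabin witness that 893 is composite.

394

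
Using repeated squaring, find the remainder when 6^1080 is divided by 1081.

6^1 ≡ 6 (mod 1081)
6^2 ≡ 6^2 = 36 ≡ 36 (mod 1081)
6^4 ≡ 36^2 = 1296 ≡ 215 (mod 1081)
6^8 ≡ 215^2 = 46225 ≡ 823 (mod 1081)
6^16 ≡ 823^2 = 677329 ≡ 623 (mod 1081)
6^32 ≡ 623^2 = 388129 ≡ 50 (mod 1081)
6^64 ≡ 50^2 = 2500 ≡ 338 (mod 1081)
6^128 ≡ 338^2 = 114244 ≡ 739 (mod 1081)
6^256 ≡ 739^2 = 546121 ≡ 216 (mod 1081)
6^512 ≡ 216^2 = 46656 ≡ 173 (mod 1081)
6^1024 ≡ 173^2 = 29929 ≡ 742 (mod 1081)
1080 = 1024 + 32 + 16 + 8 in binary powers of 2.
So 6^1080 ≡ 742 · 50 · 623 · 823 ≡ 243 (mod 1081).
Since 243 ≠ 1, base 6 is a Fermat witness: 1081 is composite.

243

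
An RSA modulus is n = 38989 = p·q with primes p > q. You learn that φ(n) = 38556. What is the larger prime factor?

φ(n) = (p−1)(q−1) = n − (p+q) + 1, so p + q = 38989 − 38556 + 1 = 434.
p and q are the roots of t² − 434t + 38989 = 0.
Discriminant: 434² − 4·38989 = 188356 − 155956 = 32400; √32400 = 180.
q = (434 − 180)/2 = 127, p = (434 + 180)/2 = 307.
Check: 127 · 307 = 38989.

307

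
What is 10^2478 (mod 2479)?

1000

10^1 ≡ 10 (mod 2479)
10^2 ≡ 10^2 = 100 ≡ 100 (mod 2479)
10^4 ≡ 100^2 = 10000 ≡ 84 (mod 2479)
10^8 ≡ 84^2 = 7056 ≡ 2098 (mod 2479)
10^16 ≡ 2098^2 = 4401604 ≡ 1379 (mod 2479)
10^32 ≡ 1379^2 = 1901641 ≡ 248 (mod 2479)
10^64 ≡ 248^2 = 61504 ≡ 2008 (mod 2479)
10^128 ≡ 2008^2 = 4032064 ≡ 1210 (mod 2479)
10^256 ≡ 1210^2 = 1464100 ≡ 1490 (mod 2479)
10^512 ≡ 1490^2 = 2220100 ≡ 1395 (mod 2479)
10^1024 ≡ 1395^2 = 1946025 ≡ 10 (mod 2479)
10^2048 ≡ 10^2 = 100 ≡ 100 (mod 2479)
2478 = 2048 + 256 + 128 + 32 + 8 + 4 + 2 in binary powers of 2.
So 10^2478 ≡ 100 · 1490 · 1210 · 248 · 2098 · 84 · 100 ≡ 1000 (mod 2479).
Since 1000 ≠ 1, base 10 is a Fermat witness: 2479 is composite.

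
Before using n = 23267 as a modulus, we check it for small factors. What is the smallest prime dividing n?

23267 is odd.
Digit sum 20, not divisible by 3.
Ends in 7: not divisible by 5.
7: 23267 = 7·3323 + 6
11: 23267 = 11·2115 + 2
13: 23267 = 13·1789 + 10
17: 23267 = 17·1368 + 11
19: 23267 = 19·1224 + 11
23: 23267 = 23·1011 + 14
29: 23267 = 29·802 + 9
31: 23267 = 31·750 + 17
37: 23267 = 37·628 + 31
41: 23267 = 41·567 + 20
43: 23267 = 43·541 + 4
47: 23267 = 47·495 + 2
53: 23267 = 53·439

53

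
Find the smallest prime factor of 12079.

12079 is odd.
Digit sum 19, not divisible by 3.
Ends in 9: not divisible by 5.
7: 12079 = 7·1725 + 4
11: 12079 = 11·1098 + 1
13: 12079 = 13·929 + 2
17: 12079 = 17·710 + 9
19: 12079 = 19·635 + 14
23: 12079 = 23·525 + 4
29: 12079 = 29·416 + 15
31: 12079 = 31·389 + 20
37: 12079 = 37·326 + 17
41: 12079 = 41·294 + 25
43: 12079 = 43·280 + 39
47: 12079 = 47·257

47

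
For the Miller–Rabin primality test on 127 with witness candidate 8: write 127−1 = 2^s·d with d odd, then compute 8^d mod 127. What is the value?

1

127 − 1 = 126 = 2^1 · 63, so d = 63.
8^1 ≡ 8 (mod 127)
8^2 ≡ 8^2 = 64 ≡ 64 (mod 127)
8^4 ≡ 64^2 = 4096 ≡ 32 (mod 127)
8^8 ≡ 32^2 = 1024 ≡ 8 (mod 127)
8^16 ≡ 8^2 = 64 ≡ 64 (mod 127)
8^32 ≡ 64^2 = 4096 ≡ 32 (mod 127)
63 = 32 + 16 + 8 + 4 + 2 + 1 in binary powers of 2.
So 8^63 ≡ 32 · 64 · 8 · 32 · 64 · 8 ≡ 1 (mod 127).
Since 8^d ≡ 1 (mod 127), base 8 does not prove 127 composite.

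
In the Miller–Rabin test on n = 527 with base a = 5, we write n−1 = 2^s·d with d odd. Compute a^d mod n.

180

527 − 1 = 526 = 2^1 · 263, so d = 263.
5^1 ≡ 5 (mod 527)
5^2 ≡ 5^2 = 25 ≡ 25 (mod 527)
5^4 ≡ 25^2 = 625 ≡ 98 (mod 527)
5^8 ≡ 98^2 = 9604 ≡ 118 (mod 527)
5^16 ≡ 118^2 = 13924 ≡ 222 (mod 527)
5^32 ≡ 222^2 = 49284 ≡ 273 (mod 527)
5^64 ≡ 273^2 = 74529 ≡ 222 (mod 527)
5^128 ≡ 222^2 = 49284 ≡ 273 (mod 527)
5^256 ≡ 273^2 = 74529 ≡ 222 (mod 527)
263 = 256 + 4 + 2 + 1 in binary powers of 2.
So 5^263 ≡ 222 · 98 · 25 · 5 ≡ 180 (mod 527).
Squaring chain: 180; never reaches −1, so base 5 is a Miller–Rabin witness that 527 is composite.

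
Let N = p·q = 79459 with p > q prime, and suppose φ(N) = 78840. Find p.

φ(n) = (p−1)(q−1) = n − (p+q) + 1, so p + q = 79459 − 78840 + 1 = 620.
p and q are the roots of t² − 620t + 79459 = 0.
Discriminant: 620² − 4·79459 = 384400 − 317836 = 66564; √66564 = 258.
q = (620 − 258)/2 = 181, p = (620 + 258)/2 = 439.
Check: 181 · 439 = 79459.

439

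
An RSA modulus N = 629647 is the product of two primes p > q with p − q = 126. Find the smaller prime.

733

Since p = q + 126, we have 629647 = q(q + 126), so q² + 126q − 629647 = 0.
Discriminant: 126² + 4·629647 = 15876 + 2518588 = 2534464; √2534464 = 1592.
q = (−126 + 1592)/2 = 733, and p = q + 126 = 859.
Check: 733 · 859 = 629647.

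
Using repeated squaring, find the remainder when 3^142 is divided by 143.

42

3^1 ≡ 3 (mod 143)
3^2 ≡ 3^2 = 9 ≡ 9 (mod 143)
3^4 ≡ 9^2 = 81 ≡ 81 (mod 143)
3^8 ≡ 81^2 = 6561 ≡ 126 (mod 143)
3^16 ≡ 126^2 = 15876 ≡ 3 (mod 143)
3^32 ≡ 3^2 = 9 ≡ 9 (mod 143)
3^64 ≡ 9^2 = 81 ≡ 81 (mod 143)
3^128 ≡ 81^2 = 6561 ≡ 126 (mod 143)
142 = 128 + 8 + 4 + 2 in binary powers of 2.
So 3^142 ≡ 126 · 126 · 81 · 9 ≡ 42 (mod 143).
Since 42 ≠ 1, base 3 is a Fermat witness: 143 is composite.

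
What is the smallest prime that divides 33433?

67

33433 is odd.
Digit sum 16, not divisible by 3.
Ends in 3: not divisible by 5.
7: 33433 = 7·4776 + 1
11: 33433 = 11·3039 + 4
13: 33433 = 13·2571 + 10
17: 33433 = 17·1966 + 11
19: 33433 = 19·1759 + 12
23: 33433 = 23·1453 + 14
29: 33433 = 29·1152 + 25
31: 33433 = 31·1078 + 15
37: 33433 = 37·903 + 22
41: 33433 = 41·815 + 18
43: 33433 = 43·777 + 22
47: 33433 = 47·711 + 16
53: 33433 = 53·630 + 43
59: 33433 = 59·566 + 39
61: 33433 = 61·548 + 5
67: 33433 = 67·499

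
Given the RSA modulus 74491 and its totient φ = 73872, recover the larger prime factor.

457

φ(n) = (p−1)(q−1) = n − (p+q) + 1, so p + q = 74491 − 73872 + 1 = 620.
p and q are the roots of t² − 620t + 74491 = 0.
Discriminant: 620² − 4·74491 = 384400 − 297964 = 86436; √86436 = 294.
q = (620 − 294)/2 = 163, p = (620 + 294)/2 = 457.
Check: 163 · 457 = 74491.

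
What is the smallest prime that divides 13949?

13

13949 is odd.
Digit sum 26, not divisible by 3.
Ends in 9: not divisible by 5.
7: 13949 = 7·1992 + 5
11: 13949 = 11·1268 + 1
13: 13949 = 13·1073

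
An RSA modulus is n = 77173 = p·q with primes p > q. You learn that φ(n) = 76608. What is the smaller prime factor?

229

φ(n) = (p−1)(q−1) = n − (p+q) + 1, so p + q = 77173 − 76608 + 1 = 566.
p and q are the roots of t² − 566t + 77173 = 0.
Discriminant: 566² − 4·77173 = 320356 − 308692 = 11664; √11664 = 108.
q = (566 − 108)/2 = 229, p = (566 + 108)/2 = 337.
Check: 229 · 337 = 77173.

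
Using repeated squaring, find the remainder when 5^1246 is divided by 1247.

5^1 ≡ 5 (mod 1247)
5^2 ≡ 5^2 = 25 ≡ 25 (mod 1247)
5^4 ≡ 25^2 = 625 ≡ 625 (mod 1247)
5^8 ≡ 625^2 = 390625 ≡ 314 (mod 1247)
5^16 ≡ 314^2 = 98596 ≡ 83 (mod 1247)
5^32 ≡ 83^2 = 6889 ≡ 654 (mod 1247)
5^64 ≡ 654^2 = 427716 ≡ 1242 (mod 1247)
5^128 ≡ 1242^2 = 1542564 ≡ 25 (mod 1247)
5^256 ≡ 25^2 = 625 ≡ 625 (mod 1247)
5^512 ≡ 625^2 = 390625 ≡ 314 (mod 1247)
5^1024 ≡ 314^2 = 98596 ≡ 83 (mod 1247)
1246 = 1024 + 128 + 64 + 16 + 8 + 4 + 2 in binary powers of 2.
So 5^1246 ≡ 83 · 25 · 1242 · 83 · 314 · 625 · 25 ≡ 436 (mod 1247).
Since 436 ≠ 1, base 5 is a Fermat witness: 1247 is composite.

436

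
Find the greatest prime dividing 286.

13

286 = 2 · 143
143 = 11 · 13
13 is prime.
So 286 = 2 · 11 · 13; the largest prime factor is 13.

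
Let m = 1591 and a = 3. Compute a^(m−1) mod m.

3^1 ≡ 3 (mod 1591)
3^2 ≡ 3^2 = 9 ≡ 9 (mod 1591)
3^4 ≡ 9^2 = 81 ≡ 81 (mod 1591)
3^8 ≡ 81^2 = 6561 ≡ 197 (mod 1591)
3^16 ≡ 197^2 = 38809 ≡ 625 (mod 1591)
3^32 ≡ 625^2 = 390625 ≡ 830 (mod 1591)
3^64 ≡ 830^2 = 688900 ≡ 1588 (mod 1591)
3^128 ≡ 1588^2 = 2521744 ≡ 9 (mod 1591)
3^256 ≡ 9^2 = 81 ≡ 81 (mod 1591)
3^512 ≡ 81^2 = 6561 ≡ 197 (mod 1591)
3^1024 ≡ 197^2 = 38809 ≡ 625 (mod 1591)
1590 = 1024 + 512 + 32 + 16 + 4 + 2 in binary powers of 2.
So 3^1590 ≡ 625 · 197 · 830 · 625 · 81 · 9 ≡ 322 (mod 1591).
Since 322 ≠ 1, base 3 is a Fermat witness: 1591 is composite.

322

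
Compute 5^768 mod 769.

1

5^1 ≡ 5 (mod 769)
5^2 ≡ 5^2 = 25 ≡ 25 (mod 769)
5^4 ≡ 25^2 = 625 ≡ 625 (mod 769)
5^8 ≡ 625^2 = 390625 ≡ 742 (mod 769)
5^16 ≡ 742^2 = 550564 ≡ 729 (mod 769)
5^32 ≡ 729^2 = 531441 ≡ 62 (mod 769)
5^64 ≡ 62^2 = 3844 ≡ 768 (mod 769)
5^128 ≡ 768^2 = 589824 ≡ 1 (mod 769)
5^256 ≡ 1^2 = 1 ≡ 1 (mod 769)
5^512 ≡ 1^2 = 1 ≡ 1 (mod 769)
768 = 512 + 256 in binary powers of 2.
So 5^768 ≡ 1 · 1 ≡ 1 (mod 769).
Since the result is 1, base 5 gives no evidence that 769 is composite.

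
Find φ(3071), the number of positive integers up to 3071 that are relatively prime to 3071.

Factor: 3071 = 37 · 83.
φ(3071) = (37−1) · (83−1) = 36 · 82 = 2952.

2952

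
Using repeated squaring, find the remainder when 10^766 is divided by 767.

10^1 ≡ 10 (mod 767)
10^2 ≡ 10^2 = 100 ≡ 100 (mod 767)
10^4 ≡ 100^2 = 10000 ≡ 29 (mod 767)
10^8 ≡ 29^2 = 841 ≡ 74 (mod 767)
10^16 ≡ 74^2 = 5476 ≡ 107 (mod 767)
10^32 ≡ 107^2 = 11449 ≡ 711 (mod 767)
10^64 ≡ 711^2 = 505521 ≡ 68 (mod 767)
10^128 ≡ 68^2 = 4624 ≡ 22 (mod 767)
10^256 ≡ 22^2 = 484 ≡ 484 (mod 767)
10^512 ≡ 484^2 = 234256 ≡ 321 (mod 767)
766 = 512 + 128 + 64 + 32 + 16 + 8 + 4 + 2 in binary powers of 2.
So 10^766 ≡ 321 · 22 · 68 · 711 · 107 · 74 · 29 · 100 ≡ 81 (mod 767).
Since 81 ≠ 1, base 10 is a Fermat witness: 767 is composite.

81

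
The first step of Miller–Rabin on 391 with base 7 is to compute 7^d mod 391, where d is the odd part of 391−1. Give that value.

241

391 − 1 = 390 = 2^1 · 195, so d = 195.
7^1 ≡ 7 (mod 391)
7^2 ≡ 7^2 = 49 ≡ 49 (mod 391)
7^4 ≡ 49^2 = 2401 ≡ 55 (mod 391)
7^8 ≡ 55^2 = 3025 ≡ 288 (mod 391)
7^16 ≡ 288^2 = 82944 ≡ 52 (mod 391)
7^32 ≡ 52^2 = 2704 ≡ 358 (mod 391)
7^64 ≡ 358^2 = 128164 ≡ 307 (mod 391)
7^128 ≡ 307^2 = 94249 ≡ 18 (mod 391)
195 = 128 + 64 + 2 + 1 in binary powers of 2.
So 7^195 ≡ 18 · 307 · 49 · 7 ≡ 241 (mod 391).
Squaring chain: 241; never reaches −1, so base 7 is a Miller–Rabin witness that 391 is composite.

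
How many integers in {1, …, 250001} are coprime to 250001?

Factor: 250001 = 53^2 · 89.
φ(250001) = 53^1·(53−1) · (89−1) = 2756 · 88 = 242528.

242528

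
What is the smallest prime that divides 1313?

1313 is odd.
Digit sum 8, not divisible by 3.
Ends in 3: not divisible by 5.
7: 1313 = 7·187 + 4
11: 1313 = 11·119 + 4
13: 1313 = 13·101

13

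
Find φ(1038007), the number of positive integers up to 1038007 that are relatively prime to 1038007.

1007424

Factor: 1038007 = 89 · 107 · 109.
φ(1038007) = (89−1) · (107−1) · (109−1) = 88 · 106 · 108 = 1007424.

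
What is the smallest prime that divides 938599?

79

938599 is odd.
Digit sum 43, not divisible by 3.
Ends in 9: not divisible by 5.
7: 938599 = 7·134085 + 4
11: 938599 = 11·85327 + 2
13: 938599 = 13·72199 + 12
17: 938599 = 17·55211 + 12
19: 938599 = 19·49399 + 18
23: 938599 = 23·40808 + 15
29: 938599 = 29·32365 + 14
31: 938599 = 31·30277 + 12
37: 938599 = 37·25367 + 20
41: 938599 = 41·22892 + 27
43: 938599 = 43·21827 + 38
47: 938599 = 47·19970 + 9
53: 938599 = 53·17709 + 22
59: 938599 = 59·15908 + 27
61: 938599 = 61·15386 + 53
67: 938599 = 67·14008 + 63
71: 938599 = 71·13219 + 50
73: 938599 = 73·12857 + 38
79: 938599 = 79·11881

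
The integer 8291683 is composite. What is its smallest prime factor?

8291683 is odd.
Digit sum 37, not divisible by 3.
Ends in 3: not divisible by 5.
7: 8291683 = 7·1184526 + 1
11: 8291683 = 11·753789 + 4
13: 8291683 = 13·637821 + 10
17: 8291683 = 17·487746 + 1
19: 8291683 = 19·436404 + 7
23: 8291683 = 23·360507 + 22
29: 8291683 = 29·285920 + 3
31: 8291683 = 31·267473 + 20
37: 8291683 = 37·224099 + 20
41: 8291683 = 41·202236 + 7
43: 8291683 = 43·192829 + 36
47: 8291683 = 47·176418 + 37
53: 8291683 = 53·156446 + 45
59: 8291683 = 59·140537

59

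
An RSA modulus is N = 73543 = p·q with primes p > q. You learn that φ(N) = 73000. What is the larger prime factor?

293

φ(n) = (p−1)(q−1) = n − (p+q) + 1, so p + q = 73543 − 73000 + 1 = 544.
p and q are the roots of t² − 544t + 73543 = 0.
Discriminant: 544² − 4·73543 = 295936 − 294172 = 1764; √1764 = 42.
q = (544 − 42)/2 = 251, p = (544 + 42)/2 = 293.
Check: 251 · 293 = 73543.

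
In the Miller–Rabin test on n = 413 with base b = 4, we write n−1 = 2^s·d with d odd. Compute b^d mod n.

228

413 − 1 = 412 = 2^2 · 103, so d = 103.
4^1 ≡ 4 (mod 413)
4^2 ≡ 4^2 = 16 ≡ 16 (mod 413)
4^4 ≡ 16^2 = 256 ≡ 256 (mod 413)
4^8 ≡ 256^2 = 65536 ≡ 282 (mod 413)
4^16 ≡ 282^2 = 79524 ≡ 228 (mod 413)
4^32 ≡ 228^2 = 51984 ≡ 359 (mod 413)
4^64 ≡ 359^2 = 128881 ≡ 25 (mod 413)
103 = 64 + 32 + 4 + 2 + 1 in binary powers of 2.
So 4^103 ≡ 25 · 359 · 256 · 16 · 4 ≡ 228 (mod 413).
Squaring chain: 228 → 359; never reaches −1, so base 4 is a Miller–Rabin witness that 413 is composite.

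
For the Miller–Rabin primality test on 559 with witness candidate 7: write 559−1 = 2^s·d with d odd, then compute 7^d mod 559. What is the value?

343

559 − 1 = 558 = 2^1 · 279, so d = 279.
7^1 ≡ 7 (mod 559)
7^2 ≡ 7^2 = 49 ≡ 49 (mod 559)
7^4 ≡ 49^2 = 2401 ≡ 165 (mod 559)
7^8 ≡ 165^2 = 27225 ≡ 393 (mod 559)
7^16 ≡ 393^2 = 154449 ≡ 165 (mod 559)
7^32 ≡ 165^2 = 27225 ≡ 393 (mod 559)
7^64 ≡ 393^2 = 154449 ≡ 165 (mod 559)
7^128 ≡ 165^2 = 27225 ≡ 393 (mod 559)
7^256 ≡ 393^2 = 154449 ≡ 165 (mod 559)
279 = 256 + 16 + 4 + 2 + 1 in binary powers of 2.
So 7^279 ≡ 165 · 165 · 165 · 49 · 7 ≡ 343 (mod 559).
Squaring chain: 343; never reaches −1, so base 7 is a Miller–Rabin witness that 559 is composite.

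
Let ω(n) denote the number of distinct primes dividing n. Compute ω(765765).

6

765765 = 3^2 · 85085
85085 = 5 · 17017
17017 = 7 · 2431
2431 = 11 · 221
221 = 13 · 17
765765 = 3^2 · 5 · 7 · 11 · 13 · 17, which has 6 distinct prime factors.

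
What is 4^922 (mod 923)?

4^1 ≡ 4 (mod 923)
4^2 ≡ 4^2 = 16 ≡ 16 (mod 923)
4^4 ≡ 16^2 = 256 ≡ 256 (mod 923)
4^8 ≡ 256^2 = 65536 ≡ 3 (mod 923)
4^16 ≡ 3^2 = 9 ≡ 9 (mod 923)
4^32 ≡ 9^2 = 81 ≡ 81 (mod 923)
4^64 ≡ 81^2 = 6561 ≡ 100 (mod 923)
4^128 ≡ 100^2 = 10000 ≡ 770 (mod 923)
4^256 ≡ 770^2 = 592900 ≡ 334 (mod 923)
4^512 ≡ 334^2 = 111556 ≡ 796 (mod 923)
922 = 512 + 256 + 128 + 16 + 8 + 2 in binary powers of 2.
So 4^922 ≡ 796 · 334 · 770 · 9 · 3 · 16 ≡ 555 (mod 923).
Since 555 ≠ 1, base 4 is a Fermat witness: 923 is composite.

555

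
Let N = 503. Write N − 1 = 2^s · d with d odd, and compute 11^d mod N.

503 − 1 = 502 = 2^1 · 251, so d = 251.
11^1 ≡ 11 (mod 503)
11^2 ≡ 11^2 = 121 ≡ 121 (mod 503)
11^4 ≡ 121^2 = 14641 ≡ 54 (mod 503)
11^8 ≡ 54^2 = 2916 ≡ 401 (mod 503)
11^16 ≡ 401^2 = 160801 ≡ 344 (mod 503)
11^32 ≡ 344^2 = 118336 ≡ 131 (mod 503)
11^64 ≡ 131^2 = 17161 ≡ 59 (mod 503)
11^128 ≡ 59^2 = 3481 ≡ 463 (mod 503)
251 = 128 + 64 + 32 + 16 + 8 + 2 + 1 in binary powers of 2.
So 11^251 ≡ 463 · 59 · 131 · 344 · 401 · 121 · 11 ≡ 1 (mod 503).
Since 11^d ≡ 1 (mod 503), base 11 does not prove 503 composite.

1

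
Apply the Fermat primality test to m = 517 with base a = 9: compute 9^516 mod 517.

9^1 ≡ 9 (mod 517)
9^2 ≡ 9^2 = 81 ≡ 81 (mod 517)
9^4 ≡ 81^2 = 6561 ≡ 357 (mod 517)
9^8 ≡ 357^2 = 127449 ≡ 267 (mod 517)
9^16 ≡ 267^2 = 71289 ≡ 460 (mod 517)
9^32 ≡ 460^2 = 211600 ≡ 147 (mod 517)
9^64 ≡ 147^2 = 21609 ≡ 412 (mod 517)
9^128 ≡ 412^2 = 169744 ≡ 168 (mod 517)
9^256 ≡ 168^2 = 28224 ≡ 306 (mod 517)
9^512 ≡ 306^2 = 93636 ≡ 59 (mod 517)
516 = 512 + 4 in binary powers of 2.
So 9^516 ≡ 59 · 357 ≡ 383 (mod 517).
Since 383 ≠ 1, base 9 is a Fermat witness: 517 is composite.

383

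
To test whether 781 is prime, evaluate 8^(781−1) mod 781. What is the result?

375

8^1 ≡ 8 (mod 781)
8^2 ≡ 8^2 = 64 ≡ 64 (mod 781)
8^4 ≡ 64^2 = 4096 ≡ 191 (mod 781)
8^8 ≡ 191^2 = 36481 ≡ 555 (mod 781)
8^16 ≡ 555^2 = 308025 ≡ 311 (mod 781)
8^32 ≡ 311^2 = 96721 ≡ 658 (mod 781)
8^64 ≡ 658^2 = 432964 ≡ 290 (mod 781)
8^128 ≡ 290^2 = 84100 ≡ 533 (mod 781)
8^256 ≡ 533^2 = 284089 ≡ 586 (mod 781)
8^512 ≡ 586^2 = 343396 ≡ 537 (mod 781)
780 = 512 + 256 + 8 + 4 in binary powers of 2.
So 8^780 ≡ 537 · 586 · 555 · 191 ≡ 375 (mod 781).
Since 375 ≠ 1, base 8 is a Fermat witness: 781 is composite.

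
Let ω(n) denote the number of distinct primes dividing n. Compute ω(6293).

6293 = 7 · 899
899 = 29 · 31
6293 = 7 · 29 · 31, which has 3 distinct prime factors.

3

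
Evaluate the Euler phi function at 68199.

44856

Factor: 68199 = 3 · 127 · 179.
φ(68199) = (3−1) · (127−1) · (179−1) = 2 · 126 · 178 = 44856.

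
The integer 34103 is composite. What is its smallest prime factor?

34103 is odd.
Digit sum 11, not divisible by 3.
Ends in 3: not divisible by 5.
7: 34103 = 7·4871 + 6
11: 34103 = 11·3100 + 3
13: 34103 = 13·2623 + 4
17: 34103 = 17·2006 + 1
19: 34103 = 19·1794 + 17
23: 34103 = 23·1482 + 17
29: 34103 = 29·1175 + 28
31: 34103 = 31·1100 + 3
37: 34103 = 37·921 + 26
41: 34103 = 41·831 + 32
43: 34103 = 43·793 + 4
47: 34103 = 47·725 + 28
53: 34103 = 53·643 + 24
59: 34103 = 59·578 + 1
61: 34103 = 61·559 + 4
67: 34103 = 67·509

67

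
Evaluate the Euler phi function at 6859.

6498

Factor: 6859 = 19^3.
φ(6859) = 19^2·(19−1) = 6498.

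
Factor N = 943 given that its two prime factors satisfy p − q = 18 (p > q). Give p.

Since p = q + 18, we have 943 = q(q + 18), so q² + 18q − 943 = 0.
Discriminant: 18² + 4·943 = 324 + 3772 = 4096; √4096 = 64.
q = (−18 + 64)/2 = 23, and p = q + 18 = 41.
Check: 23 · 41 = 943.

41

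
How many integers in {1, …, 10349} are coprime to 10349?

10140

Factor: 10349 = 79 · 131.
φ(10349) = (79−1) · (131−1) = 78 · 130 = 10140.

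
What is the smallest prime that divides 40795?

5

40795 is odd.
Digit sum 25, not divisible by 3.
Ends in 5: divisible by 5.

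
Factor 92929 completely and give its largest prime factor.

73

92929 = 19 · 4891
4891 = 67 · 73
73 is prime.
So 92929 = 19 · 67 · 73; the largest prime factor is 73.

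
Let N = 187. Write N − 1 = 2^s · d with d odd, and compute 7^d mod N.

187 − 1 = 186 = 2^1 · 93, so d = 93.
7^1 ≡ 7 (mod 187)
7^2 ≡ 7^2 = 49 ≡ 49 (mod 187)
7^4 ≡ 49^2 = 2401 ≡ 157 (mod 187)
7^8 ≡ 157^2 = 24649 ≡ 152 (mod 187)
7^16 ≡ 152^2 = 23104 ≡ 103 (mod 187)
7^32 ≡ 103^2 = 10609 ≡ 137 (mod 187)
7^64 ≡ 137^2 = 18769 ≡ 69 (mod 187)
93 = 64 + 16 + 8 + 4 + 1 in binary powers of 2.
So 7^93 ≡ 69 · 103 · 152 · 157 · 7 ≡ 57 (mod 187).
Squaring chain: 57; never reaches −1, so base 7 is a Miller–Rabin witness that 187 is composite.

57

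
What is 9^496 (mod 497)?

9^1 ≡ 9 (mod 497)
9^2 ≡ 9^2 = 81 ≡ 81 (mod 497)
9^4 ≡ 81^2 = 6561 ≡ 100 (mod 497)
9^8 ≡ 100^2 = 10000 ≡ 60 (mod 497)
9^16 ≡ 60^2 = 3600 ≡ 121 (mod 497)
9^32 ≡ 121^2 = 14641 ≡ 228 (mod 497)
9^64 ≡ 228^2 = 51984 ≡ 296 (mod 497)
9^128 ≡ 296^2 = 87616 ≡ 144 (mod 497)
9^256 ≡ 144^2 = 20736 ≡ 359 (mod 497)
496 = 256 + 128 + 64 + 32 + 16 in binary powers of 2.
So 9^496 ≡ 359 · 144 · 296 · 228 · 121 ≡ 219 (mod 497).
Since 219 ≠ 1, base 9 is a Fermat witness: 497 is composite.

219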